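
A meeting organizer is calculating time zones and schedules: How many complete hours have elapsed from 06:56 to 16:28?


Start: 06:56
End: 16:28
Hour difference: 16 - 6 = 10 hours
Minute difference: 28 - 56 = -28 minutes
Total minutes: 572
Complete hours: 572 / 60 = 9 (remainder 32)

9


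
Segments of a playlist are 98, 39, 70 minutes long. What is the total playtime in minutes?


Durations: 98, 39, 70
Running sum: 98
+ 39 = 137
+ 70 = 207
Total duration: 207 minutes
That is 3 hours and 27 minutes

207


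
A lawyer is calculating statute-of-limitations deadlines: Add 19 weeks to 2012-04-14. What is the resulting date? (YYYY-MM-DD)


Start: 2012-04-14
Weeks to add: 19
Convert to days: 19 x 7 = 133 days
Add 133 days to 2012-04-14
Result: 2012-08-25

2012-08-25


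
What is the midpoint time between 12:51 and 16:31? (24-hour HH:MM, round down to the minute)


Start time: 12:51 = 771 minutes from midnight
End time: 16:31 = 991 minutes from midnight
Sum: 771 + 991 = 1762
Midpoint: 1762 / 2 = 881 minutes
Convert: 881 / 60 = 14 hours, 41 minutes
Result: 14:41

14:41


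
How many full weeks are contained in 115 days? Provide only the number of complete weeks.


Total days: 115
Days per week: 7
Division: 115 / 7 = 16 remainder 3
Complete weeks: 16
Remaining days: 3

16


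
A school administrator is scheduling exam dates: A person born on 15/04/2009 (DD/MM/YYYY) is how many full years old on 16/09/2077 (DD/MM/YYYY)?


Birth: 2009-04-15
Reference: 2077-09-16
Year difference: 2077 - 2009 = 68
Has birthday (04-15) occurred by 09-16? Yes
Age in full years: 68

68


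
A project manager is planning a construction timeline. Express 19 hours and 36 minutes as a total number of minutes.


Hours: 19
Extra minutes: 36
Minutes per hour: 60
Hours to minutes: 19 x 60 = 1140
Total: 1140 + 36 = 1176

1176


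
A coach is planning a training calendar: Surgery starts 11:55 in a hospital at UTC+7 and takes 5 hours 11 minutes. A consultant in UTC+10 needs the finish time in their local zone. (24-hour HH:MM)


Start: 11:55 in UTC+7
Step 1 - add duration:
  minutes: 55 + 11 = 66 (carry 1h)
  hours: 11 + 5 + 1 = 17
  end in UTC+7: 17:06
Step 2 - convert UTC+7 -> UTC+10:
  offset difference: 10 - (7) = 3 hours
  17 + (3) = 20 -> mod 24 = 20
Result: 20:06 in UTC+10

20:06


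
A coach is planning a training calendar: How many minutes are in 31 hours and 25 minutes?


Hours: 31
Minutes: 25
Convert hours to minutes: 31 x 60 = 1860
Add remaining minutes: 1860 + 25 = 1885

1885


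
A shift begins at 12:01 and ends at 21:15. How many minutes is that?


Start time: 12:01 = 721 minutes from midnight
End time: 21:15 = 1275 minutes from midnight
Difference: 1275 - 721 = 554 minutes
That is 9 hours and 14 minutes

554


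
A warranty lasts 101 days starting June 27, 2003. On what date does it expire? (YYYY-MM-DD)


Start: 2003-06-27
Adding 101 days
Days remaining in June: 3
After June: 98 days still to add
July 2003: 31 days, 67 remaining
August 2003: 31 days, 36 remaining
September 2003: 30 days, 6 remaining
October 2003 has 31 days, need 6
Result: 2003-10-06

2003-10-06


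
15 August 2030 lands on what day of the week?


Date: 2030-08-15
January 1, 2030 is a Tuesday
Day of year: 227
Offset from Jan 1: 226 days
226 mod 7 = 2
Result: Thursday

Thursday


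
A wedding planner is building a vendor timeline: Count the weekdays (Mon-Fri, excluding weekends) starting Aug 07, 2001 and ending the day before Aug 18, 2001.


Start: 2001-08-07 (Tuesday)
End (exclusive): 2001-08-18 (Saturday)
Total calendar days: 11
Full weeks: 11 // 7 = 1 -> 5 weekdays
Remaining 4 days starting on Tuesday:
  Tue(w), Wed(w), Thu(w), Fri(w) -> 4 weekdays
Total business days: 5 + 4 = 9

9


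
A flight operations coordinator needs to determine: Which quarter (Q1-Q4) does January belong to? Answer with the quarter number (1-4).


Month: January (month 1)
Q1: January-March (months 1-3)
Q2: April-June (months 4-6)
Q3: July-September (months 7-9)
Q4: October-December (months 10-12)
Month 1 falls in Q1

1


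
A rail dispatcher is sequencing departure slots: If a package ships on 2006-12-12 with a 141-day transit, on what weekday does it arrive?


Start: 2006-12-12 (Tuesday)
Step 1 - find target date: add 141 days
  2006-12-12 + 141 days = 2007-05-02
Step 2 - day of week:
  141 mod 7 = 1
  Tuesday + 1 days -> Wednesday
Result: Wednesday (2007-05-02)

Wednesday


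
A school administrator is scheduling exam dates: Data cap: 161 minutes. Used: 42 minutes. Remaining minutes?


Total budget: 161 minutes
Time used: 42 minutes
Remaining: 161 - 42 = 119 minutes
Percent used: 26.1%
Percent remaining: 73.9%

119


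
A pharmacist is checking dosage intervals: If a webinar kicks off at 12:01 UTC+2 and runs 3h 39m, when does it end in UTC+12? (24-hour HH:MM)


Start: 12:01 in UTC+2
Step 1 - add duration:
  minutes: 1 + 39 = 40
  hours: 12 + 3 + 0 = 15
  end in UTC+2: 15:40
Step 2 - convert UTC+2 -> UTC+12:
  offset difference: 12 - (2) = 10 hours
  15 + (10) = 25 -> mod 24 = 1
Result: 01:40 in UTC+12

01:40


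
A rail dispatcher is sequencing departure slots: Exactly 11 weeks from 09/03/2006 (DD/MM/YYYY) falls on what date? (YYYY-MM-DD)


Start: 2006-03-09
Weeks to add: 11
Convert to days: 11 x 7 = 77 days
Add 77 days to 2006-03-09
Result: 2006-05-25

2006-05-25


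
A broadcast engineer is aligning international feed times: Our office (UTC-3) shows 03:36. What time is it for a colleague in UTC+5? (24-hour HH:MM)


Local time: 03:36 at UTC-3 (offset -3h)
Target zone: UTC+5 (offset 5h)
Difference: 5 - (-3) = 8 hours
Calculation: 3 + (8) = 11
Result: 11:36

11:36


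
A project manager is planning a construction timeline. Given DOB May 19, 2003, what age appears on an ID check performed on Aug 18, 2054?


Birth: 2003-05-19
Reference: 2054-08-18
Year difference: 2054 - 2003 = 51
Has birthday (05-19) occurred by 08-18? Yes
Age in full years: 51

51


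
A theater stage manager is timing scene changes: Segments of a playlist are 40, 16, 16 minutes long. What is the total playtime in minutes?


Durations: 40, 16, 16
Running sum: 40
+ 16 = 56
+ 16 = 72
Total duration: 72 minutes
That is 1 hours and 12 minutes

72


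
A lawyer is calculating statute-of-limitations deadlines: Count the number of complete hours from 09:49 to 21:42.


Start: 09:49
End: 21:42
Hour difference: 21 - 9 = 12 hours
Minute difference: 42 - 49 = -7 minutes
Total minutes: 713
Complete hours: 713 / 60 = 11 (remainder 53)

11


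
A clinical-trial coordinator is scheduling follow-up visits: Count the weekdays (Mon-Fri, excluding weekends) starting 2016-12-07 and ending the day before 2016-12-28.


Start: 2016-12-07 (Wednesday)
End (exclusive): 2016-12-28 (Wednesday)
Total calendar days: 21
Full weeks: 21 // 7 = 3 -> 15 weekdays
Remaining 0 days starting on Wednesday:
Total business days: 15 + 0 = 15

15


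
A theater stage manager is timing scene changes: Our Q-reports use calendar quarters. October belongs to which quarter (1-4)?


Month: October (month 10)
Q1: January-March (months 1-3)
Q2: April-June (months 4-6)
Q3: July-September (months 7-9)
Q4: October-December (months 10-12)
Month 10 falls in Q4

4


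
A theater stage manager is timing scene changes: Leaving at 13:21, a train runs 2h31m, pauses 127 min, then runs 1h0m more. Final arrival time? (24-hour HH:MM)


Depart: 13:21
Leg 1: +151 min -> 15:52
Layover: +127 min -> 17:59
Leg 2: +60 min -> 18:59
Total travel: 338 minutes = 5h 38m
Arrival: 18:59

18:59


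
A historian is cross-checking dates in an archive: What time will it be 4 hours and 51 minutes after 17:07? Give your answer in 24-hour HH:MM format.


Start time: 17:07
Adding: 4 hours 51 minutes
Minutes: 7 + 51 = 58
Hours: 17 + 4 + 0 = 21
Result: 21:58

21:58


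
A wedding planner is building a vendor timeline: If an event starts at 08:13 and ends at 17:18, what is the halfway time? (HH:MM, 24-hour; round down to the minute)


Start time: 08:13 = 493 minutes from midnight
End time: 17:18 = 1038 minutes from midnight
Sum: 493 + 1038 = 1531
Midpoint: 1531 / 2 = 765 minutes
Convert: 765 / 60 = 12 hours, 45 minutes
Result: 12:45

12:45


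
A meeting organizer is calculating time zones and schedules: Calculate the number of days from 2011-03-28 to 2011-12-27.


Start date: 2011-03-28
End date: 2011-12-27
Mar 2011: +4 days
Apr 2011: +30 days
May 2011: +31 days
... (7 more months)
Total: 274 days

274


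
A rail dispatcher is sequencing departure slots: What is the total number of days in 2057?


Year: 2057
Check leap year rules:
Divisible by 4? No
2057 is not a leap year
Days: 365

365


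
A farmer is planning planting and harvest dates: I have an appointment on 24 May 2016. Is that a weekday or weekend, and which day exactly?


Date: 2016-05-24
January 1, 2016 is a Friday
Day of year: 145
Offset from Jan 1: 144 days
144 mod 7 = 4
Result: Tuesday

Tuesday


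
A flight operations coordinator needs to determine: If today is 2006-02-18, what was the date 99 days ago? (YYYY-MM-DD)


Start: 2006-02-18
Subtracting 99 days
Days already passed in February: 18
After going back through February: 81 more days to subtract
January 2006: 31 days, 50 remaining
December 2005: 31 days, 19 remaining
November 2005 has 30 days, need 19
Result: 2005-11-11

2005-11-11


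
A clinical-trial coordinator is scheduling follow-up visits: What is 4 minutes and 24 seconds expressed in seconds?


Minutes: 4
Extra seconds: 24
Seconds per minute: 60
Minutes to seconds: 4 x 60 = 240
Total: 240 + 24 = 264

264


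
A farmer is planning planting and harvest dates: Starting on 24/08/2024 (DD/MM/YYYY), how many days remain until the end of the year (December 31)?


Start: August 24, 2024
End: December 31, 2024
Days left in August: 7
September: 30
October: 31
November: 30
December: 31
Sum of remaining months: 122
Total: 7 + 122 = 129

129


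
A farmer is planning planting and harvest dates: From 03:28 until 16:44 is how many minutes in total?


Start time: 03:28 = 208 minutes from midnight
End time: 16:44 = 1004 minutes from midnight
Difference: 1004 - 208 = 796 minutes
That is 13 hours and 16 minutes

796


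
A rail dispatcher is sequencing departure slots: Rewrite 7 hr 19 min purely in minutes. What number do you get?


Hours: 7
Extra minutes: 19
Minutes per hour: 60
Hours to minutes: 7 x 60 = 420
Total: 420 + 19 = 439

439


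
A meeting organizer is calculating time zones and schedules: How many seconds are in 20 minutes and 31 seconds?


Minutes: 20
Seconds: 31
Convert minutes to seconds: 20 x 60 = 1200
Add remaining seconds: 1200 + 31 = 1231

1231


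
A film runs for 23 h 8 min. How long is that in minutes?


Hours: 23
Minutes: 8
Convert hours to minutes: 23 x 60 = 1380
Add remaining minutes: 1380 + 8 = 1388

1388


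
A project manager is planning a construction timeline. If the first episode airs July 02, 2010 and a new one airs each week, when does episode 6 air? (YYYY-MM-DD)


First occurrence: 2010-07-02 (occurrence 1)
Each occurrence is 7 days after the previous.
Occurrence 6 is 5 weeks after the first.
5 weeks = 35 days
2010-07-02 + 35 days = 2010-08-06

2010-08-06


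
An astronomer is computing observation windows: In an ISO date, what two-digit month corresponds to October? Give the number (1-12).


Calendar month order:
9. September
10. October <--
11. November
October is month number 10

10


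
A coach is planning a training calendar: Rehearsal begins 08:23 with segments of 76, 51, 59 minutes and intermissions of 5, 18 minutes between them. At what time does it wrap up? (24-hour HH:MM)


Start: 08:23 = 503 min from midnight
  after task 1 (76 min): 09:39
  after break (5 min): 09:44
  after task 2 (51 min): 10:35
  after break (18 min): 10:53
  after task 3 (59 min): 11:52
Total elapsed: 209 minutes
End time: 11:52

11:52


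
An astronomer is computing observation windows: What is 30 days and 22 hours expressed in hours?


Days: 30
Extra hours: 22
Hours per day: 24
Days to hours: 30 x 24 = 720
Total: 720 + 22 = 742

742


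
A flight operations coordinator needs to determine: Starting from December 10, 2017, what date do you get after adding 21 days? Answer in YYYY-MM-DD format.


Start: 2017-12-10
Adding 21 days
Days remaining in December: 21
Result: 2017-12-31

2017-12-31


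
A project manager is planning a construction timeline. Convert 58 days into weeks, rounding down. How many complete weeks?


Total days: 58
Days per week: 7
Division: 58 / 7 = 8 remainder 2
Complete weeks: 8
Remaining days: 2

8


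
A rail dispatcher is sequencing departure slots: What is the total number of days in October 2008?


Month: October
Year: 2008
October is a 31-day month
Total: 31 days

31


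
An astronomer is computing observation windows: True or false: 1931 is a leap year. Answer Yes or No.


Year: 1931
Divisible by 4? 1931 / 4 = 482.75 -> No
Not divisible by 4, so NOT a leap year

No


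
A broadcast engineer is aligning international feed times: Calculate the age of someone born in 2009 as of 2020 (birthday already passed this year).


Birth year: 2009
Current year: 2020
Age = current year - birth year
Age = 2020 - 2009 = 11

11


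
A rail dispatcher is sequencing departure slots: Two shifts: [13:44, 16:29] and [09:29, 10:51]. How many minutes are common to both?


Interval A: [824, 989] minutes from midnight
Interval B: [569, 651] minutes from midnight
Overlap start = max(824, 569) = 824
Overlap end = min(989, 651) = 651
End <= start, so the intervals do not overlap: 0 minutes

0


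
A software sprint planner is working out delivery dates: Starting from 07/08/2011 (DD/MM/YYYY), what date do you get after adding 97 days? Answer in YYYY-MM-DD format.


Start: 2011-08-07
Adding 97 days
Days remaining in August: 24
After August: 73 days still to add
September 2011: 30 days, 43 remaining
October 2011: 31 days, 12 remaining
November 2011 has 30 days, need 12
Result: 2011-11-12

2011-11-12


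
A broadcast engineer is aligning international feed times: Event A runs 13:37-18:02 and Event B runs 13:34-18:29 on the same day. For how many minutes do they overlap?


Interval A: [817, 1082] minutes from midnight
Interval B: [814, 1109] minutes from midnight
Overlap start = max(817, 814) = 817
Overlap end = min(1082, 1109) = 1082
Overlap = 1082 - 817 = 265 minutes

265


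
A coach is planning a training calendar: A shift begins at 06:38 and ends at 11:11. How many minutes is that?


Start time: 06:38 = 398 minutes from midnight
End time: 11:11 = 671 minutes from midnight
Difference: 671 - 398 = 273 minutes
That is 4 hours and 33 minutes

273


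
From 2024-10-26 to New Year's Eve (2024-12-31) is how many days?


Start: October 26, 2024
End: December 31, 2024
Days left in October: 5
November: 30
December: 31
Sum of remaining months: 61
Total: 5 + 61 = 66

66


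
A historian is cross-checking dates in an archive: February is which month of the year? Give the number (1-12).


Calendar month order:
1. January
2. February <--
3. March
February is month number 2

2


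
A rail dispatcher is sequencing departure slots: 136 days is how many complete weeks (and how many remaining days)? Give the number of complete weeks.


Total days: 136
Days per week: 7
Division: 136 / 7 = 19 remainder 3
Complete weeks: 19
Remaining days: 3

19


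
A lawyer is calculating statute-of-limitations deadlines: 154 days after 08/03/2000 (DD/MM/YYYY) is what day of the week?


Start: 2000-03-08 (Wednesday)
Step 1 - find target date: add 154 days
  2000-03-08 + 154 days = 2000-08-09
Step 2 - day of week:
  154 mod 7 = 0
  Wednesday + 0 days -> Wednesday
Result: Wednesday (2000-08-09)

Wednesday


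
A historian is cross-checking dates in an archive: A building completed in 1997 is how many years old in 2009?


Birth year: 1997
Current year: 2009
Age = current year - birth year
Age = 2009 - 1997 = 12

12


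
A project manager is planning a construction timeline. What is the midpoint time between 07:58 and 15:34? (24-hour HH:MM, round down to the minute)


Start time: 07:58 = 478 minutes from midnight
End time: 15:34 = 934 minutes from midnight
Sum: 478 + 934 = 1412
Midpoint: 1412 / 2 = 706 minutes
Convert: 706 / 60 = 11 hours, 46 minutes
Result: 11:46

11:46


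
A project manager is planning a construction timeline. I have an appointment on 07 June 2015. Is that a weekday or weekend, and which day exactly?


Date: 2015-06-07
January 1, 2015 is a Thursday
Day of year: 158
Offset from Jan 1: 157 days
157 mod 7 = 3
Result: Sunday

Sunday


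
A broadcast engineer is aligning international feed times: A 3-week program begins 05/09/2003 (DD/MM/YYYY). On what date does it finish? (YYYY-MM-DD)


Start: 2003-09-05
Weeks to add: 3
Convert to days: 3 x 7 = 21 days
Add 21 days to 2003-09-05
Result: 2003-09-26

2003-09-26


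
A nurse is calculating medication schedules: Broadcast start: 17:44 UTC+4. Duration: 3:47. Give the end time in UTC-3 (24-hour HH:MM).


Start: 17:44 in UTC+4
Step 1 - add duration:
  minutes: 44 + 47 = 91 (carry 1h)
  hours: 17 + 3 + 1 = 21
  end in UTC+4: 21:31
Step 2 - convert UTC+4 -> UTC-3:
  offset difference: -3 - (4) = -7 hours
  21 + (-7) = 14 -> mod 24 = 14
Result: 14:31 in UTC-3

14:31


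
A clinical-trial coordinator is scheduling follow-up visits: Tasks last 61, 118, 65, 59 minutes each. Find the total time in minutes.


Durations: 61, 118, 65, 59
Running sum: 61
+ 118 = 179
+ 65 = 244
+ 59 = 303
Total duration: 303 minutes
That is 5 hours and 3 minutes

303


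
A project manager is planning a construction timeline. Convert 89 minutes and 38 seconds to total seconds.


Minutes: 89
Extra seconds: 38
Seconds per minute: 60
Minutes to seconds: 89 x 60 = 5340
Total: 5340 + 38 = 5378

5378


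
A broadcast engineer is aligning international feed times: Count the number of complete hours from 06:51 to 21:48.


Start: 06:51
End: 21:48
Hour difference: 21 - 6 = 15 hours
Minute difference: 48 - 51 = -3 minutes
Total minutes: 897
Complete hours: 897 / 60 = 14 (remainder 57)

14


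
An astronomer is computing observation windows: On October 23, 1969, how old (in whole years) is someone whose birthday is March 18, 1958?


Birth: 1958-03-18
Reference: 1969-10-23
Year difference: 1969 - 1958 = 11
Has birthday (03-18) occurred by 10-23? Yes
Age in full years: 11

11


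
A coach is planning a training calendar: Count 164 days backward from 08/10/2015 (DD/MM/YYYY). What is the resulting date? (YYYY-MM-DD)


Start: 2015-10-08
Subtracting 164 days
Days already passed in October: 8
After going back through October: 156 more days to subtract
September 2015: 30 days, 126 remaining
August 2015: 31 days, 95 remaining
July 2015: 31 days, 64 remaining
June 2015: 30 days, 34 remaining
Result: 2015-04-27

2015-04-27


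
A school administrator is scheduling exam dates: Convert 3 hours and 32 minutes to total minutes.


Hours: 3
Extra minutes: 32
Minutes per hour: 60
Hours to minutes: 3 x 60 = 180
Total: 180 + 32 = 212

212


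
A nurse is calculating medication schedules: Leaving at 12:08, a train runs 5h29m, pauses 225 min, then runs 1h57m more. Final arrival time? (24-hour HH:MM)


Depart: 12:08
Leg 1: +329 min -> 17:37
Layover: +225 min -> 21:22
Leg 2: +117 min -> 23:19
Total travel: 671 minutes = 11h 11m
Arrival: 23:19

23:19


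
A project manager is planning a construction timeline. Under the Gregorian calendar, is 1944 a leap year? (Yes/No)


Year: 1944
Divisible by 4? 1944 / 4 = 486.0 -> Yes
Divisible by 100? 1944 / 100 = 19.44 -> No
Divisible by 4 but not 100, so it IS a leap year

Yes


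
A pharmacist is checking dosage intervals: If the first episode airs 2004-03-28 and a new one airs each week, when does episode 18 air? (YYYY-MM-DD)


First occurrence: 2004-03-28 (occurrence 1)
Each occurrence is 7 days after the previous.
Occurrence 18 is 17 weeks after the first.
17 weeks = 119 days
2004-03-28 + 119 days = 2004-07-25

2004-07-25


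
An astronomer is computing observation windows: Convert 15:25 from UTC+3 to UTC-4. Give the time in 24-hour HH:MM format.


Local time: 15:25 at UTC+3 (offset 3h)
Target zone: UTC-4 (offset -4h)
Difference: -4 - (3) = -7 hours
Calculation: 15 + (-7) = 8
Result: 08:25

08:25


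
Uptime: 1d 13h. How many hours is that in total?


Days: 1
Extra hours: 13
Hours per day: 24
Days to hours: 1 x 24 = 24
Total: 24 + 13 = 37

37


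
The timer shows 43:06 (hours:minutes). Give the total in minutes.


Hours: 43
Minutes: 6
Convert hours to minutes: 43 x 60 = 2580
Add remaining minutes: 2580 + 6 = 2586

2586


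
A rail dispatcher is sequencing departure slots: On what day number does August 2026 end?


Month: August
Year: 2026
August is a 31-day month
Total: 31 days

31


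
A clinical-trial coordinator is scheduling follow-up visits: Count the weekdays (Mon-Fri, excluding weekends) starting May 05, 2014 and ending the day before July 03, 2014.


Start: 2014-05-05 (Monday)
End (exclusive): 2014-07-03 (Thursday)
Total calendar days: 59
Full weeks: 59 // 7 = 8 -> 40 weekdays
Remaining 3 days starting on Monday:
  Mon(w), Tue(w), Wed(w) -> 3 weekdays
Total business days: 40 + 3 = 43

43


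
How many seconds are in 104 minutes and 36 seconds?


Minutes: 104
Seconds: 36
Convert minutes to seconds: 104 x 60 = 6240
Add remaining seconds: 6240 + 36 = 6276

6276


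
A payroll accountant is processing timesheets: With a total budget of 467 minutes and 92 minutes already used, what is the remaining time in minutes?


Total budget: 467 minutes
Time used: 92 minutes
Remaining: 467 - 92 = 375 minutes
Percent used: 19.7%
Percent remaining: 80.3%

375


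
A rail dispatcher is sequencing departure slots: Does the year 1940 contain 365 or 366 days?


Year: 1940
Check leap year rules:
Divisible by 4? Yes
Divisible by 100? No
1940 is a leap year
Days: 366

366


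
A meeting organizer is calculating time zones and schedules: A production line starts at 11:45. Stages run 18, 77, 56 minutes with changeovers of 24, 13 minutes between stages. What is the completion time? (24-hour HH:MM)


Start: 11:45 = 705 min from midnight
  after task 1 (18 min): 12:03
  after break (24 min): 12:27
  after task 2 (77 min): 13:44
  after break (13 min): 13:57
  after task 3 (56 min): 14:53
Total elapsed: 188 minutes
End time: 14:53

14:53


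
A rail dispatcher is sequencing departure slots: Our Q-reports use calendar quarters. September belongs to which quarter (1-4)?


Month: September (month 9)
Q1: January-March (months 1-3)
Q2: April-June (months 4-6)
Q3: July-September (months 7-9)
Q4: October-December (months 10-12)
Month 9 falls in Q3

3


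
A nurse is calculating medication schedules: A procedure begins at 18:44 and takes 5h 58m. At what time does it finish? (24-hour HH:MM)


Start time: 18:44
Adding: 5 hours 58 minutes
Minutes: 44 + 58 = 102
Minute overflow: 102 >= 60, so carry 1 hour, minutes = 42
Hours: 18 + 5 + 1 = 24
Hour wraparound: 24 mod 24 = 0
Result: 00:42

00:42


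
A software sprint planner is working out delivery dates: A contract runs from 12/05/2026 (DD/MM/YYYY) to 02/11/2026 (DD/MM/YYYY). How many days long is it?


Start date: 2026-05-12
End date: 2026-11-02
May 2026: +20 days
Jun 2026: +30 days
Jul 2026: +31 days
... (4 more months)
Total: 174 days

174


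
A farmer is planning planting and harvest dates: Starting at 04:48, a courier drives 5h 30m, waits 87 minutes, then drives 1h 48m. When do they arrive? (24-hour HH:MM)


Depart: 04:48
Leg 1: +330 min -> 10:18
Layover: +87 min -> 11:45
Leg 2: +108 min -> 13:33
Total travel: 525 minutes = 8h 45m
Arrival: 13:33

13:33


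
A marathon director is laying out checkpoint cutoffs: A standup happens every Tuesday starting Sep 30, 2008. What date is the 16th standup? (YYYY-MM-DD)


First occurrence: 2008-09-30 (occurrence 1)
Each occurrence is 7 days after the previous.
Occurrence 16 is 15 weeks after the first.
15 weeks = 105 days
2008-09-30 + 105 days = 2009-01-13

2009-01-13


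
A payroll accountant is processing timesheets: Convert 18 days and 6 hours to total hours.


Days: 18
Extra hours: 6
Hours per day: 24
Days to hours: 18 x 24 = 432
Total: 432 + 6 = 438

438


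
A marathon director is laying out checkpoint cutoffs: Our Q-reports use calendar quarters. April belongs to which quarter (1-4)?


Month: April (month 4)
Q1: January-March (months 1-3)
Q2: April-June (months 4-6)
Q3: July-September (months 7-9)
Q4: October-December (months 10-12)
Month 4 falls in Q2

2


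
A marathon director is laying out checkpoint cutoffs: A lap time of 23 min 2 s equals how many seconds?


Minutes: 23
Seconds: 2
Convert minutes to seconds: 23 x 60 = 1380
Add remaining seconds: 1380 + 2 = 1382

1382


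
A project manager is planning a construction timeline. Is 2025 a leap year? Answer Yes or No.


Year: 2025
Divisible by 4? 2025 / 4 = 506.25 -> No
Not divisible by 4, so NOT a leap year

No


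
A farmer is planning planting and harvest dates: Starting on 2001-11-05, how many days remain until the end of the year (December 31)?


Start: November 05, 2001
End: December 31, 2001
Days left in November: 25
December: 31
Sum of remaining months: 31
Total: 25 + 31 = 56

56


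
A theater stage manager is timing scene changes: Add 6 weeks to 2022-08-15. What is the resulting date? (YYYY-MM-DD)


Start: 2022-08-15
Weeks to add: 6
Convert to days: 6 x 7 = 42 days
Add 42 days to 2022-08-15
Result: 2022-09-26

2022-09-26


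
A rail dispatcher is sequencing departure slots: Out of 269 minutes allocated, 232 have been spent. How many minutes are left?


Total budget: 269 minutes
Time used: 232 minutes
Remaining: 269 - 232 = 37 minutes
Percent used: 86.2%
Percent remaining: 13.8%

37


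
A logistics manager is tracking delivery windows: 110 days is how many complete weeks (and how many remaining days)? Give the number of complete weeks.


Total days: 110
Days per week: 7
Division: 110 / 7 = 15 remainder 5
Complete weeks: 15
Remaining days: 5

15


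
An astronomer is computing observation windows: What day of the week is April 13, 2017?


Date: 2017-04-13
January 1, 2017 is a Sunday
Day of year: 103
Offset from Jan 1: 102 days
102 mod 7 = 4
Result: Thursday

Thursday


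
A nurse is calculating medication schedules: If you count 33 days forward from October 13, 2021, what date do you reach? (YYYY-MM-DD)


Start: 2021-10-13
Adding 33 days
Days remaining in October: 18
After October: 15 days still to add
November 2021 has 30 days, need 15
Result: 2021-11-15

2021-11-15


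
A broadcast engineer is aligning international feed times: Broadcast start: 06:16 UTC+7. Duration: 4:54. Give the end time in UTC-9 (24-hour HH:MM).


Start: 06:16 in UTC+7
Step 1 - add duration:
  minutes: 16 + 54 = 70 (carry 1h)
  hours: 6 + 4 + 1 = 11
  end in UTC+7: 11:10
Step 2 - convert UTC+7 -> UTC-9:
  offset difference: -9 - (7) = -16 hours
  11 + (-16) = -5 -> mod 24 = 19
Result: 19:10 in UTC-9

19:10


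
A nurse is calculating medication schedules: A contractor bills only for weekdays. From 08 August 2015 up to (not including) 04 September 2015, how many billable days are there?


Start: 2015-08-08 (Saturday)
End (exclusive): 2015-09-04 (Friday)
Total calendar days: 27
Full weeks: 27 // 7 = 3 -> 15 weekdays
Remaining 6 days starting on Saturday:
  Sat(-), Sun(-), Mon(w), Tue(w), Wed(w), Thu(w) -> 4 weekdays
Total business days: 15 + 4 = 19

19


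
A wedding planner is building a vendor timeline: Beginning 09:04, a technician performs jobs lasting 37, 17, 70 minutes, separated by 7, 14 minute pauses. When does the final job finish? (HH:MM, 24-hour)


Start: 09:04 = 544 min from midnight
  after task 1 (37 min): 09:41
  after break (7 min): 09:48
  after task 2 (17 min): 10:05
  after break (14 min): 10:19
  after task 3 (70 min): 11:29
Total elapsed: 145 minutes
End time: 11:29

11:29


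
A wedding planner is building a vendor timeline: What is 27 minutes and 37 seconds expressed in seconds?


Minutes: 27
Extra seconds: 37
Seconds per minute: 60
Minutes to seconds: 27 x 60 = 1620
Total: 1620 + 37 = 1657

1657


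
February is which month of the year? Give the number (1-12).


Calendar month order:
1. January
2. February <--
3. March
February is month number 2

2


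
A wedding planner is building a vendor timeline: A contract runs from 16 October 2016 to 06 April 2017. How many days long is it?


Start date: 2016-10-16
End date: 2017-04-06
Oct 2016: +16 days
Nov 2016: +30 days
Dec 2016: +31 days
... (4 more months)
Total: 172 days

172


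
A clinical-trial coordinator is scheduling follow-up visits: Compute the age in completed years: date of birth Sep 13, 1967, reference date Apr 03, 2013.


Birth: 1967-09-13
Reference: 2013-04-03
Year difference: 2013 - 1967 = 46
Has birthday (09-13) occurred by 04-03? No
Birthday not yet reached this year -> subtract 1
Age in full years: 45

45


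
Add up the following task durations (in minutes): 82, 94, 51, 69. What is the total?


Durations: 82, 94, 51, 69
Running sum: 82
+ 94 = 176
+ 51 = 227
+ 69 = 296
Total duration: 296 minutes
That is 4 hours and 56 minutes

296


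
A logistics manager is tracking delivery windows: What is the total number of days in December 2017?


Month: December
Year: 2017
December is a 31-day month
Total: 31 days

31


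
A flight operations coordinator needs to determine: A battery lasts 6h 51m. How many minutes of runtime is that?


Hours: 6
Extra minutes: 51
Minutes per hour: 60
Hours to minutes: 6 x 60 = 360
Total: 360 + 51 = 411

411


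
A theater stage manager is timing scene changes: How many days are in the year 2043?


Year: 2043
Check leap year rules:
Divisible by 4? No
2043 is not a leap year
Days: 365

365


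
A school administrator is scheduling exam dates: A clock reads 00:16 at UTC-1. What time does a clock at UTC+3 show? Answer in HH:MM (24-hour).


Local time: 00:16 at UTC-1 (offset -1h)
Target zone: UTC+3 (offset 3h)
Difference: 3 - (-1) = 4 hours
Calculation: 0 + (4) = 4
Result: 04:16

04:16


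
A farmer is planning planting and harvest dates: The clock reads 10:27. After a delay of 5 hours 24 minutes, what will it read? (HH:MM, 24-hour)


Start time: 10:27
Adding: 5 hours 24 minutes
Minutes: 27 + 24 = 51
Hours: 10 + 5 + 0 = 15
Result: 15:51

15:51


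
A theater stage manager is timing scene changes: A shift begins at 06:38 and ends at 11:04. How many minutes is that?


Start time: 06:38 = 398 minutes from midnight
End time: 11:04 = 664 minutes from midnight
Difference: 664 - 398 = 266 minutes
That is 4 hours and 26 minutes

266


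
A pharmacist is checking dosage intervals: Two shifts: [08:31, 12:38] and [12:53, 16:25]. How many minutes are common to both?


Interval A: [511, 758] minutes from midnight
Interval B: [773, 985] minutes from midnight
Overlap start = max(511, 773) = 773
Overlap end = min(758, 985) = 758
End <= start, so the intervals do not overlap: 0 minutes

0


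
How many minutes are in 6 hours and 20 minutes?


Hours: 6
Minutes: 20
Convert hours to minutes: 6 x 60 = 360
Add remaining minutes: 360 + 20 = 380

380


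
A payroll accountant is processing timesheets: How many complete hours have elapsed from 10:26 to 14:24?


Start: 10:26
End: 14:24
Hour difference: 14 - 10 = 4 hours
Minute difference: 24 - 26 = -2 minutes
Total minutes: 238
Complete hours: 238 / 60 = 3 (remainder 58)

3


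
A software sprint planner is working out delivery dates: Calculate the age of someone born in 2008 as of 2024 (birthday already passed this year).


Birth year: 2008
Current year: 2024
Age = current year - birth year
Age = 2024 - 2008 = 16

16


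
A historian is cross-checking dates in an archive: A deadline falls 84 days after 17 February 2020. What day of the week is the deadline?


Start: 2020-02-17 (Monday)
Step 1 - find target date: add 84 days
  2020-02-17 + 84 days = 2020-05-11
Step 2 - day of week:
  84 mod 7 = 0
  Monday + 0 days -> Monday
Result: Monday (2020-05-11)

Monday


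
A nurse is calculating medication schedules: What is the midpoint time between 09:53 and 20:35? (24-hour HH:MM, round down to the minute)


Start time: 09:53 = 593 minutes from midnight
End time: 20:35 = 1235 minutes from midnight
Sum: 593 + 1235 = 1828
Midpoint: 1828 / 2 = 914 minutes
Convert: 914 / 60 = 15 hours, 14 minutes
Result: 15:14

15:14


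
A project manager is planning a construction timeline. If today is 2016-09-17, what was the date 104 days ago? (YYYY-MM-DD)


Start: 2016-09-17
Subtracting 104 days
Days already passed in September: 17
After going back through September: 87 more days to subtract
August 2016: 31 days, 56 remaining
July 2016: 31 days, 25 remaining
June 2016 has 30 days, need 25
Result: 2016-06-05

2016-06-05


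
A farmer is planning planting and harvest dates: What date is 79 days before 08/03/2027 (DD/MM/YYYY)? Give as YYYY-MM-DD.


Start: 2027-03-08
Subtracting 79 days
Days already passed in March: 8
After going back through March: 71 more days to subtract
February 2027: 28 days, 43 remaining
January 2027: 31 days, 12 remaining
December 2026 has 31 days, need 12
Result: 2026-12-19

2026-12-19


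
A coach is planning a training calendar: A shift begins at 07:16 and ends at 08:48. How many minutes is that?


Start time: 07:16 = 436 minutes from midnight
End time: 08:48 = 528 minutes from midnight
Difference: 528 - 436 = 92 minutes
That is 1 hours and 32 minutes

92


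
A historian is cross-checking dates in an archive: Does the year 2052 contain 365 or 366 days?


Year: 2052
Check leap year rules:
Divisible by 4? Yes
Divisible by 100? No
2052 is a leap year
Days: 366

366


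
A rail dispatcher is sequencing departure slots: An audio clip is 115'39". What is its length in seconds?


Minutes: 115
Seconds: 39
Convert minutes to seconds: 115 x 60 = 6900
Add remaining seconds: 6900 + 39 = 6939

6939


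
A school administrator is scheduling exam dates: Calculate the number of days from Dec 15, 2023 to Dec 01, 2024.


Start date: 2023-12-15
End date: 2024-12-01
Dec 2023: +17 days
Jan 2024: +31 days
Feb 2024: +29 days
... (9 more months)
Total: 352 days

352


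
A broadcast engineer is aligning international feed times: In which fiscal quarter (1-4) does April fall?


Month: April (month 4)
Q1: January-March (months 1-3)
Q2: April-June (months 4-6)
Q3: July-September (months 7-9)
Q4: October-December (months 10-12)
Month 4 falls in Q2

2


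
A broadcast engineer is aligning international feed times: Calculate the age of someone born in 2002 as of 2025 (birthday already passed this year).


Birth year: 2002
Current year: 2025
Age = current year - birth year
Age = 2025 - 2002 = 23

23


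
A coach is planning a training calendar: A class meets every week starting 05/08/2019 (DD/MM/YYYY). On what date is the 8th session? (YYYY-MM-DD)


First occurrence: 2019-08-05 (occurrence 1)
Each occurrence is 7 days after the previous.
Occurrence 8 is 7 weeks after the first.
7 weeks = 49 days
2019-08-05 + 49 days = 2019-09-23

2019-09-23


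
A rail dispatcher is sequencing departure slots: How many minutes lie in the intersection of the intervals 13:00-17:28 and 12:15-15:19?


Interval A: [780, 1048] minutes from midnight
Interval B: [735, 919] minutes from midnight
Overlap start = max(780, 735) = 780
Overlap end = min(1048, 919) = 919
Overlap = 919 - 780 = 139 minutes

139


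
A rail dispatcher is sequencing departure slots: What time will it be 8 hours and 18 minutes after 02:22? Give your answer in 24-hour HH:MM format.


Start time: 02:22
Adding: 8 hours 18 minutes
Minutes: 22 + 18 = 40
Hours: 2 + 8 + 0 = 10
Result: 10:40

10:40


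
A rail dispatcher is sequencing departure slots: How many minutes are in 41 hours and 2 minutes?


Hours: 41
Extra minutes: 2
Minutes per hour: 60
Hours to minutes: 41 x 60 = 2460
Total: 2460 + 2 = 2462

2462


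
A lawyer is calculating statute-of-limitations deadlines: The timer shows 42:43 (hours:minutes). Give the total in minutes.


Hours: 42
Minutes: 43
Convert hours to minutes: 42 x 60 = 2520
Add remaining minutes: 2520 + 43 = 2563

2563


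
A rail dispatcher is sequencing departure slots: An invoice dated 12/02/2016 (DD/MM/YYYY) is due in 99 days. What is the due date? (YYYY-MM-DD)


Start: 2016-02-12
Adding 99 days
Days remaining in February: 17
After February: 82 days still to add
March 2016: 31 days, 51 remaining
April 2016: 30 days, 21 remaining
May 2016 has 31 days, need 21
Result: 2016-05-21

2016-05-21


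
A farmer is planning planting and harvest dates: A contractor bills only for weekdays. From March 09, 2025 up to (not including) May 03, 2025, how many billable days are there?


Start: 2025-03-09 (Sunday)
End (exclusive): 2025-05-03 (Saturday)
Total calendar days: 55
Full weeks: 55 // 7 = 7 -> 35 weekdays
Remaining 6 days starting on Sunday:
  Sun(-), Mon(w), Tue(w), Wed(w), Thu(w), Fri(w) -> 5 weekdays
Total business days: 35 + 5 = 40

40


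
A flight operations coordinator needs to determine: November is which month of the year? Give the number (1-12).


Calendar month order:
10. October
11. November <--
12. December
November is month number 11

11


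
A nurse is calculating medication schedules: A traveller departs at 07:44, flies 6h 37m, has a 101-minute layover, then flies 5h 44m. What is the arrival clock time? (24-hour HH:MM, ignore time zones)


Depart: 07:44
Leg 1: +397 min -> 14:21
Layover: +101 min -> 16:02
Leg 2: +344 min -> 21:46
Total travel: 842 minutes = 14h 2m
Arrival: 21:46

21:46


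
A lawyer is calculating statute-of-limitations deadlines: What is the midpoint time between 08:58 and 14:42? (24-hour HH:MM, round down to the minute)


Start time: 08:58 = 538 minutes from midnight
End time: 14:42 = 882 minutes from midnight
Sum: 538 + 882 = 1420
Midpoint: 1420 / 2 = 710 minutes
Convert: 710 / 60 = 11 hours, 50 minutes
Result: 11:50

11:50


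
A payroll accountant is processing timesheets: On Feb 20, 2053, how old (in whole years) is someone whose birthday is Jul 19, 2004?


Birth: 2004-07-19
Reference: 2053-02-20
Year difference: 2053 - 2004 = 49
Has birthday (07-19) occurred by 02-20? No
Birthday not yet reached this year -> subtract 1
Age in full years: 48

48


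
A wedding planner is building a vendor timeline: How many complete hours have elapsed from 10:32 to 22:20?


Start: 10:32
End: 22:20
Hour difference: 22 - 10 = 12 hours
Minute difference: 20 - 32 = -12 minutes
Total minutes: 708
Complete hours: 708 / 60 = 11 (remainder 48)

11


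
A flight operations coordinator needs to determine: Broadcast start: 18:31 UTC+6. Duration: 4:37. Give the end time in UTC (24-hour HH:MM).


Start: 18:31 in UTC+6
Step 1 - add duration:
  minutes: 31 + 37 = 68 (carry 1h)
  hours: 18 + 4 + 1 = 23
  end in UTC+6: 23:08
Step 2 - convert UTC+6 -> UTC:
  offset difference: 0 - (6) = -6 hours
  23 + (-6) = 17 -> mod 24 = 17
Result: 17:08 in UTC

17:08


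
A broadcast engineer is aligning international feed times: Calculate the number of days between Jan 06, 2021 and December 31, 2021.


Start: January 06, 2021
End: December 31, 2021
Days left in January: 25
February: 28
March: 31
April: 30
May: 31
... plus remaining months
Sum of remaining months: 334
Total: 25 + 334 = 359

359


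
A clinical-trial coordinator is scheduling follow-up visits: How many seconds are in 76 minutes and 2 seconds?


Minutes: 76
Extra seconds: 2
Seconds per minute: 60
Minutes to seconds: 76 x 60 = 4560
Total: 4560 + 2 = 4562

4562


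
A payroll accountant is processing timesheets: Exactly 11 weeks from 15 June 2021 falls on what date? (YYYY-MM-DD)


Start: 2021-06-15
Weeks to add: 11
Convert to days: 11 x 7 = 77 days
Add 77 days to 2021-06-15
Result: 2021-08-31

2021-08-31
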